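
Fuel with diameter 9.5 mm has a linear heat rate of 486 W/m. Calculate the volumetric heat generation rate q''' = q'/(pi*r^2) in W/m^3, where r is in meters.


r = D / 2 / 1000 = 9.5 / 2 / 1000 = 0.00475 m
q''' = q' / (pi * r^2)
q''' = 486 / (pi * 0.00475^2)
q''' = 6.8564e+06 W/m^3

6.8564e+06


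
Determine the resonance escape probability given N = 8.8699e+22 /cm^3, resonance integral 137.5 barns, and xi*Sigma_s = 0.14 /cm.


p = exp(-N * I * 1e-24 / (xi*Sigma_s))
p = exp(-8.8699e+22 * 137.5 * 1e-24 / 0.14)
p = 1.4669e-38

1.4669e-38


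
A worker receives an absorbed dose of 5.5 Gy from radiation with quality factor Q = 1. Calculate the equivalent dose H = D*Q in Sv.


H = D * Q
H = 5.5 * 1
H = 5.5000 Sv

5.5000


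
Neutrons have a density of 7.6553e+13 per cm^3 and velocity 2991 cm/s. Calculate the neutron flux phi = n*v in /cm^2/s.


phi = n * v
phi = 7.6553e+13 * 2991
phi = 2.2897e+17 /cm^2/s

2.2897e+17


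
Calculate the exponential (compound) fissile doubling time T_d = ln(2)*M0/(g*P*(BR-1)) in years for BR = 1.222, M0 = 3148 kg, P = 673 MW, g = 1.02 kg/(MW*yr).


Breeding gain G = BR - 1 = 1.222 - 1 = 0.222
Fissile production rate = g * P * G = 1.02 * 673 * 0.222 = 152.39412 kg/yr
T_d = ln(2) * M0 / (g * P * G)
T_d = ln(2) * 3148 / 152.39412 = 14.318 yr

14.318


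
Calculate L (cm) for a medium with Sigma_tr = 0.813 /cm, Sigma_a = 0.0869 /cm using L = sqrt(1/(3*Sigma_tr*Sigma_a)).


D = 1 / (3 * Sigma_tr) = 1 / (3 * 0.813) = 0.4100041 cm
L = sqrt(D / Sigma_a)
L = sqrt(0.4100041 / 0.0869)
L = 2.1721 cm

2.1721


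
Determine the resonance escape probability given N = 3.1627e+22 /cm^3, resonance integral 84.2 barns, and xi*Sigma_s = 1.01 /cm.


p = exp(-N * I * 1e-24 / (xi*Sigma_s))
p = exp(-3.1627e+22 * 84.2 * 1e-24 / 1.01)
p = 0.071602

0.071602


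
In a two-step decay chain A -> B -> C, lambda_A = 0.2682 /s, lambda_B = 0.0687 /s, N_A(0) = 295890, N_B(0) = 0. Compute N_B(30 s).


N_B(t) = lambda_A * N_A0 / (lambda_B - lambda_A) * [exp(-lambda_A*t) - exp(-lambda_B*t)]
exp(-0.2682*30) = 3.203809e-04; exp(-0.0687*30) = 0.1273266
N_B = 0.2682 * 295890 / (0.0687 - 0.2682) * (3.203809e-04 - 0.1273266)
N_B = 50521

50521


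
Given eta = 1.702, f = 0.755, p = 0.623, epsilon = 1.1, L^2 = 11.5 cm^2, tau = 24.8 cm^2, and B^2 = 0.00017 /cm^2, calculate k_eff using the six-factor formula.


k_inf = eta*f*p*eps = 1.702*0.755*0.623*1.1 = 0.8806174
P_TNL = 1/(1 + L^2*B^2) = 1/(1 + 11.5*0.00017) = 0.9980488
P_FNL = exp(-B^2*tau) = exp(-0.00017*24.8) = 0.9957929
k_eff = k_inf * P_TNL * P_FNL = 0.8806174 * 0.9980488 * 0.9957929
k_eff = 0.87520

0.87520


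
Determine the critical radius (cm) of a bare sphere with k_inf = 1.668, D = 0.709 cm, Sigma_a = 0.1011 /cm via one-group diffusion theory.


L^2 = D / Sigma_a = 0.709 / 0.1011 = 7.012859 cm^2
B_m^2 = (k_inf - 1) / L^2 = (1.668 - 1) / 7.012859 = 0.09525359 /cm^2
For a bare sphere: B_g = pi/R, so R_c = pi / sqrt(B_m^2)
R_c = pi / sqrt(0.09525359) = 10.179 cm

10.179


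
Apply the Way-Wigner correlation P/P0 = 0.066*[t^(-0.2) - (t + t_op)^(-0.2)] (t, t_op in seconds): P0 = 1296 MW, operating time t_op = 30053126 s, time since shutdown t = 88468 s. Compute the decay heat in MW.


P/P0 = 0.066 * [t^(-0.2) - (t + t_op)^(-0.2)]
P/P0 = 0.066 * [88468^(-0.2) - (88468 + 30053126)^(-0.2)]
P/P0 = 0.066 * [0.1024809 - 0.03192764] = 0.004656515
P = 1296 * 0.004656515 = 6.0348 MW

6.0348


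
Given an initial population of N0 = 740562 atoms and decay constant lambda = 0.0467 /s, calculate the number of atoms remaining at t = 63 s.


N = N0 * exp(-lambda * t)
N = 740562 * exp(-0.0467 * 63)
N = 39068

39068


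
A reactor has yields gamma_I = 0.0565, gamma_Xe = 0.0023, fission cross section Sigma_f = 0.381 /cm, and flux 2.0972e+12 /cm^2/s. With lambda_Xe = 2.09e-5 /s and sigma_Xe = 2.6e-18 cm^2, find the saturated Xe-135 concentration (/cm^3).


Xe_eq = (gamma_I + gamma_Xe) * Sigma_f * phi / (lambda_Xe + sigma_Xe * phi)
Numerator = (0.0565 + 0.0023) * 0.381 * 2.0972e+12 = 4.698315e+10
Denominator = 2.09e-5 + 2.6e-18 * 2.0972e+12 = 2.635272e-05
Xe_eq = 4.698315e+10 / 2.635272e-05 = 1.7829e+15 /cm^3

1.7829e+15


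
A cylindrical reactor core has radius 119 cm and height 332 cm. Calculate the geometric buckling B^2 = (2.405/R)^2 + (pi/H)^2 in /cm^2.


B^2 = (2.405/R)^2 + (pi/H)^2
B^2 = (2.405/119)^2 + (pi/332)^2
B^2 = 4.9799e-04 /cm^2

4.9799e-04


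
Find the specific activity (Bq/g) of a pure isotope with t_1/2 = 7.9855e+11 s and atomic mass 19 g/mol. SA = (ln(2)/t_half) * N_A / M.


lambda = ln(2) / t_half = ln(2) / 7.9855e+11 = 8.680072e-13 /s
SA = lambda * N_A / M
SA = 8.680072e-13 * 6.022e23 / 19
SA = 2.7511e+10 Bq/g

2.7511e+10


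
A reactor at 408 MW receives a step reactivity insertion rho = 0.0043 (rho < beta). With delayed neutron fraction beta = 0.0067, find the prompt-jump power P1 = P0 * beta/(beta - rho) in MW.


P1/P0 = beta / (beta - rho)
P1/P0 = 0.0067 / (0.0067 - 0.0043) = 2.791667
P1 = 408 * 2.791667 = 1139.0 MW

1139.0


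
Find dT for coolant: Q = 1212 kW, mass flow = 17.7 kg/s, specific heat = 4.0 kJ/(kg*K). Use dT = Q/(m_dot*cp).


dT = Q / (m_dot * cp)
dT = 1212 / (17.7 * 4.0)
dT = 17.119 C

17.119


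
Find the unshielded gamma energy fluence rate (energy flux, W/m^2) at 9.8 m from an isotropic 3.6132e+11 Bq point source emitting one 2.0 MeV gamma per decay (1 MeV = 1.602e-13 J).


psi = A * E * 1.602e-13 / (4*pi*r^2)
psi = 3.6132e+11 * 2.0 * 1.602e-13 / (4*pi*9.8^2)
psi = 9.5923e-05 W/m^2

9.5923e-05


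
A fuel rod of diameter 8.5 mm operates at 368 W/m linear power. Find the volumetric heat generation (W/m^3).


r = D / 2 / 1000 = 8.5 / 2 / 1000 = 0.00425 m
q''' = q' / (pi * r^2)
q''' = 368 / (pi * 0.00425^2)
q''' = 6.4852e+06 W/m^3

6.4852e+06


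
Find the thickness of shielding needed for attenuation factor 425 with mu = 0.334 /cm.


x = ln(factor) / mu
x = ln(425) / 0.334
x = 18.120 cm

18.120


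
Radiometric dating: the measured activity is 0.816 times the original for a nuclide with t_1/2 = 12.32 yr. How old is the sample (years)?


lambda = ln(2) / t_half = ln(2) / 12.32 = 0.05626195 /yr
t = -ln(A/A0) / lambda
t = -ln(0.816) / 0.05626195
t = 3.6142 yr

3.6142


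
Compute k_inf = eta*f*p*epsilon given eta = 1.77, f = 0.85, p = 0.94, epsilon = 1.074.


k_inf = eta * f * p * epsilon
k_inf = 1.77 * 0.85 * 0.94 * 1.074
k_inf = 1.5189

1.5189


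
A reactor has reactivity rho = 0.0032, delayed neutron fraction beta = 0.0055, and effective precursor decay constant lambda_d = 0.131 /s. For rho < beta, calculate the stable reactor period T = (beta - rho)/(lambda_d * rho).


T = (beta - rho) / (lambda_d * rho)
T = (0.0055 - 0.0032) / (0.131 * 0.0032)
T = 5.4866 s

5.4866


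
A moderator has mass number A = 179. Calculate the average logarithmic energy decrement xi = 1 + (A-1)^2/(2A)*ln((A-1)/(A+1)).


xi = 1 + (A-1)^2/(2A) * ln((A-1)/(A+1))
xi = 1 + (179-1)^2/(2*179) * ln((179-1)/(179 +1))
xi = 0.011132

0.011132


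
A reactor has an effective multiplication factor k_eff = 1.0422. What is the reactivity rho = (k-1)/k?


rho = (k_eff - 1) / k_eff
rho = (1.0422 - 1) / 1.0422
rho = 0.040491

0.040491


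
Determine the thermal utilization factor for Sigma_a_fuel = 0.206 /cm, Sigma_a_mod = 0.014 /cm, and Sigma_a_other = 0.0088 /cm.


f = Sigma_a_fuel / (Sigma_a_fuel + Sigma_a_mod + Sigma_a_other)
f = 0.206 / (0.206 + 0.014 + 0.0088)
f = 0.90035

0.90035


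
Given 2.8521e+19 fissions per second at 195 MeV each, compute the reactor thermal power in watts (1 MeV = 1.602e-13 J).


P = fission_rate * E_MeV * 1.602e-13
P = 2.8521e+19 * 195 * 1.602e-13
P = 8.9097e+08 W

8.9097e+08


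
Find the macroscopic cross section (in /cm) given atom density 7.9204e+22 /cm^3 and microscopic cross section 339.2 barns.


Sigma = N * sigma_barns * 1e-24
Sigma = 7.9204e+22 * 339.2 * 1e-24
Sigma = 26.866 /cm

26.866


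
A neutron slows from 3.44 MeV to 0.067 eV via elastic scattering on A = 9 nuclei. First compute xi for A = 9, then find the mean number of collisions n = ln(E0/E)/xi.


xi = 1 + (A-1)^2/(2A)*ln((A-1)/(A+1)) = 0.2066007 (for A = 9)
n = ln(E0/E) / xi
n = ln(3.44e6 / 0.067) / 0.2066007
n = ln(5.134328e+07) / 0.2066007 = 85.934

85.934


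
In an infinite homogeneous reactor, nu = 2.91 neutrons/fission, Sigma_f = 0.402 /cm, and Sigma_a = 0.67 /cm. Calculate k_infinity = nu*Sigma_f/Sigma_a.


k_inf = nu * Sigma_f / Sigma_a
k_inf = 2.91 * 0.402 / 0.67
k_inf = 1.7460

1.7460


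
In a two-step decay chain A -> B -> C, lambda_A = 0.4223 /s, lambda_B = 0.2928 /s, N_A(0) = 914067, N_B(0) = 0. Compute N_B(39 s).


N_B(t) = lambda_A * N_A0 / (lambda_B - lambda_A) * [exp(-lambda_A*t) - exp(-lambda_B*t)]
exp(-0.4223*39) = 7.035584e-08; exp(-0.2928*39) = 1.098258e-05
N_B = 0.4223 * 914067 / (0.2928 - 0.4223) * (7.035584e-08 - 1.098258e-05)
N_B = 32.527

32.527


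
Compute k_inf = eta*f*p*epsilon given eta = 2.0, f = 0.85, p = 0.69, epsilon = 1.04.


k_inf = eta * f * p * epsilon
k_inf = 2.0 * 0.85 * 0.69 * 1.04
k_inf = 1.2199

1.2199


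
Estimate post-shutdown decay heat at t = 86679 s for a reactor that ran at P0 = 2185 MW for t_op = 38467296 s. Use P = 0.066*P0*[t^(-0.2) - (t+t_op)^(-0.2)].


P/P0 = 0.066 * [t^(-0.2) - (t + t_op)^(-0.2)]
P/P0 = 0.066 * [86679^(-0.2) - (86679 + 38467296)^(-0.2)]
P/P0 = 0.066 * [0.1029004 - 0.03039388] = 0.004785430
P = 2185 * 0.004785430 = 10.456 MW

10.456


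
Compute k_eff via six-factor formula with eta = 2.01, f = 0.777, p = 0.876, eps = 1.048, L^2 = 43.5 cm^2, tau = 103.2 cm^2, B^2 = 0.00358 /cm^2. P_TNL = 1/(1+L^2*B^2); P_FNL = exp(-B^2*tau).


k_inf = eta*f*p*eps = 2.01*0.777*0.876*1.048 = 1.433780
P_TNL = 1/(1 + L^2*B^2) = 1/(1 + 43.5*0.00358) = 0.8652540
P_FNL = exp(-B^2*tau) = exp(-0.00358*103.2) = 0.6911102
k_eff = k_inf * P_TNL * P_FNL = 1.433780 * 0.8652540 * 0.6911102
k_eff = 0.85738

0.85738


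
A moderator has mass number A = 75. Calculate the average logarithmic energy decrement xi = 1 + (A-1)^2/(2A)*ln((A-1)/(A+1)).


xi = 1 + (A-1)^2/(2A) * ln((A-1)/(A+1))
xi = 1 + (75-1)^2/(2*75) * ln((75-1)/(75 +1))
xi = 0.026431

0.026431


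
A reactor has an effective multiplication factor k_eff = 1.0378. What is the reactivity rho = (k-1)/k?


rho = (k_eff - 1) / k_eff
rho = (1.0378 - 1) / 1.0378
rho = 0.036423

0.036423


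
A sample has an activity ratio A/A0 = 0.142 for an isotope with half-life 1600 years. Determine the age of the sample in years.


lambda = ln(2) / t_half = ln(2) / 1600 = 4.332170e-04 /yr
t = -ln(A/A0) / lambda
t = -ln(0.142) / 4.332170e-04
t = 4505.7 yr

4505.7


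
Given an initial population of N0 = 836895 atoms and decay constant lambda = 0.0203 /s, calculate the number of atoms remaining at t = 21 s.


N = N0 * exp(-lambda * t)
N = 836895 * exp(-0.0203 * 21)
N = 546426

546426


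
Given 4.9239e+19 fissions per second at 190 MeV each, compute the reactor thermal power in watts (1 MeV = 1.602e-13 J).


P = fission_rate * E_MeV * 1.602e-13
P = 4.9239e+19 * 190 * 1.602e-13
P = 1.4987e+09 W

1.4987e+09


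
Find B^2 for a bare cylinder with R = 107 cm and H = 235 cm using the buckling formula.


B^2 = (2.405/R)^2 + (pi/H)^2
B^2 = (2.405/107)^2 + (pi/235)^2
B^2 = 6.8392e-04 /cm^2

6.8392e-04


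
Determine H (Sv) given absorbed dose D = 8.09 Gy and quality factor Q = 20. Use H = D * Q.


H = D * Q
H = 8.09 * 20
H = 161.80 Sv

161.80


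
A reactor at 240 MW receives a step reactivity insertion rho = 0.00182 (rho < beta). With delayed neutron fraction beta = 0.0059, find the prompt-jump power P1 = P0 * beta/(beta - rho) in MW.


P1/P0 = beta / (beta - rho)
P1/P0 = 0.0059 / (0.0059 - 0.00182) = 1.446078
P1 = 240 * 1.446078 = 347.06 MW

347.06


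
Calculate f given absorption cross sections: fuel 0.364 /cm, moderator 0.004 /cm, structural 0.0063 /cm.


f = Sigma_a_fuel / (Sigma_a_fuel + Sigma_a_mod + Sigma_a_other)
f = 0.364 / (0.364 + 0.004 + 0.0063)
f = 0.97248

0.97248


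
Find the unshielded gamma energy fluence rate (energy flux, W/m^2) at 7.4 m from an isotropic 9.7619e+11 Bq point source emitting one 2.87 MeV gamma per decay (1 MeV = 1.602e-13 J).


psi = A * E * 1.602e-13 / (4*pi*r^2)
psi = 9.7619e+11 * 2.87 * 1.602e-13 / (4*pi*7.4^2)
psi = 6.5224e-04 W/m^2

6.5224e-04


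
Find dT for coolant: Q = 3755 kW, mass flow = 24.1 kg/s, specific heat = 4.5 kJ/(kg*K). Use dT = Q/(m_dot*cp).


dT = Q / (m_dot * cp)
dT = 3755 / (24.1 * 4.5)
dT = 34.624 C

34.624


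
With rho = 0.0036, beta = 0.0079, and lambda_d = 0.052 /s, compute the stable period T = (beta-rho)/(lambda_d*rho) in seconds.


T = (beta - rho) / (lambda_d * rho)
T = (0.0079 - 0.0036) / (0.052 * 0.0036)
T = 22.970 s

22.970


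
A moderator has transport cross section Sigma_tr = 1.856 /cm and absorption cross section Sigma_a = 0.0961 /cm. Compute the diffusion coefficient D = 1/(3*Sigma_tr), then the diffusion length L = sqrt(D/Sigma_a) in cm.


D = 1 / (3 * Sigma_tr) = 1 / (3 * 1.856) = 0.1795977 cm
L = sqrt(D / Sigma_a)
L = sqrt(0.1795977 / 0.0961)
L = 1.3671 cm

1.3671


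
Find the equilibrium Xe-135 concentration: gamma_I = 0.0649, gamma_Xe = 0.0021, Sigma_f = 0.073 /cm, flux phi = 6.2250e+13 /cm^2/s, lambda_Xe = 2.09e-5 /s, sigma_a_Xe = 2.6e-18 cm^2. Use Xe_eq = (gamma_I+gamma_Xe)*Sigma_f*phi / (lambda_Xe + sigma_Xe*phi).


Xe_eq = (gamma_I + gamma_Xe) * Sigma_f * phi / (lambda_Xe + sigma_Xe * phi)
Numerator = (0.0649 + 0.0021) * 0.073 * 6.2250e+13 = 3.044648e+11
Denominator = 2.09e-5 + 2.6e-18 * 6.2250e+13 = 1.827500e-04
Xe_eq = 3.044648e+11 / 1.827500e-04 = 1.6660e+15 /cm^3

1.6660e+15


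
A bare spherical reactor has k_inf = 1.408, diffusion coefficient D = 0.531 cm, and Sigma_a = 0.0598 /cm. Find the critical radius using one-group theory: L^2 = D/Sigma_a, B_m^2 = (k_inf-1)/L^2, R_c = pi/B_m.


L^2 = D / Sigma_a = 0.531 / 0.0598 = 8.879599 cm^2
B_m^2 = (k_inf - 1) / L^2 = (1.408 - 1) / 8.879599 = 0.04594802 /cm^2
For a bare sphere: B_g = pi/R, so R_c = pi / sqrt(B_m^2)
R_c = pi / sqrt(0.04594802) = 14.656 cm

14.656


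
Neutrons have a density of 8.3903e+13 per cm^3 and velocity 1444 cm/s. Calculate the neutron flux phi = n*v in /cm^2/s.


phi = n * v
phi = 8.3903e+13 * 1444
phi = 1.2116e+17 /cm^2/s

1.2116e+17


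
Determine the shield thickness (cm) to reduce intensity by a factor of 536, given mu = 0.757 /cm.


x = ln(factor) / mu
x = ln(536) / 0.757
x = 8.3014 cm

8.3014


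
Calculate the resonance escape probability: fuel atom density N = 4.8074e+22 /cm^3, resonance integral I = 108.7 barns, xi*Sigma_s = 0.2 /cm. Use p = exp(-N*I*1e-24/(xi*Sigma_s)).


p = exp(-N * I * 1e-24 / (xi*Sigma_s))
p = exp(-4.8074e+22 * 108.7 * 1e-24 / 0.2)
p = 4.4943e-12

4.4943e-12


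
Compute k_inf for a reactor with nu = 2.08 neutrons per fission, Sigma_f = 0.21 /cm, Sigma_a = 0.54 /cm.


k_inf = nu * Sigma_f / Sigma_a
k_inf = 2.08 * 0.21 / 0.54
k_inf = 0.80889

0.80889


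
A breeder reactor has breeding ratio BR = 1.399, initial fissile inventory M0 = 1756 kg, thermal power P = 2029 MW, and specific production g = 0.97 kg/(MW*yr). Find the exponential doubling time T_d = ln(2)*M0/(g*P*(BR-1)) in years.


Breeding gain G = BR - 1 = 1.399 - 1 = 0.399
Fissile production rate = g * P * G = 0.97 * 2029 * 0.399 = 785.28387 kg/yr
T_d = ln(2) * M0 / (g * P * G)
T_d = ln(2) * 1756 / 785.28387 = 1.5500 yr

1.5500


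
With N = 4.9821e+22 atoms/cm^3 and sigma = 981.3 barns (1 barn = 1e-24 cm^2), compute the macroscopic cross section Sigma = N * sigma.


Sigma = N * sigma_barns * 1e-24
Sigma = 4.9821e+22 * 981.3 * 1e-24
Sigma = 48.889 /cm

48.889


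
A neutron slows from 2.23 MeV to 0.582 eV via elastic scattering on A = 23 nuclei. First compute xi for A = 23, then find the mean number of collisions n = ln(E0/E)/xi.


xi = 1 + (A-1)^2/(2A)*ln((A-1)/(A+1)) = 0.08448899 (for A = 23)
n = ln(E0/E) / xi
n = ln(2.23e6 / 0.582) / 0.08448899
n = ln(3.831615e+06) / 0.08448899 = 179.42

179.42


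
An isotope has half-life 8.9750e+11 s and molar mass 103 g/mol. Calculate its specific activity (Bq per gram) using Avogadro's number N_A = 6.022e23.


lambda = ln(2) / t_half = ln(2) / 8.9750e+11 = 7.723088e-13 /s
SA = lambda * N_A / M
SA = 7.723088e-13 * 6.022e23 / 103
SA = 4.5154e+09 Bq/g

4.5154e+09


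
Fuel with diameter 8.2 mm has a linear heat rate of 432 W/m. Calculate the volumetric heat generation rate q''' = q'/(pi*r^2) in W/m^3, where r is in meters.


r = D / 2 / 1000 = 8.2 / 2 / 1000 = 0.0041 m
q''' = q' / (pi * r^2)
q''' = 432 / (pi * 0.0041^2)
q''' = 8.1802e+06 W/m^3

8.1802e+06


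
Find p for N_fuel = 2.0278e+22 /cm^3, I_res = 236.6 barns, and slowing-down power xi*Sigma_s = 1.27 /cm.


p = exp(-N * I * 1e-24 / (xi*Sigma_s))
p = exp(-2.0278e+22 * 236.6 * 1e-24 / 1.27)
p = 0.022874

0.022874


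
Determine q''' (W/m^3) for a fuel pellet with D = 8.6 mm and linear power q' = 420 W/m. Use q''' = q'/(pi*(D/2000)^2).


r = D / 2 / 1000 = 8.6 / 2 / 1000 = 0.0043 m
q''' = q' / (pi * r^2)
q''' = 420 / (pi * 0.0043^2)
q''' = 7.2304e+06 W/m^3

7.2304e+06


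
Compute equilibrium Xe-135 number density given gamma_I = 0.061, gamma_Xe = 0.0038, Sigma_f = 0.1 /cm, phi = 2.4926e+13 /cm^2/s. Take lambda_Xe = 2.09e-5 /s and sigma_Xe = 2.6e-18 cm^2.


Xe_eq = (gamma_I + gamma_Xe) * Sigma_f * phi / (lambda_Xe + sigma_Xe * phi)
Numerator = (0.061 + 0.0038) * 0.1 * 2.4926e+13 = 1.615205e+11
Denominator = 2.09e-5 + 2.6e-18 * 2.4926e+13 = 8.570760e-05
Xe_eq = 1.615205e+11 / 8.570760e-05 = 1.8846e+15 /cm^3

1.8846e+15


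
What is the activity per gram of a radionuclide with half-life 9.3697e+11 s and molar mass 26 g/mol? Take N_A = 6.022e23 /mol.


lambda = ln(2) / t_half = ln(2) / 9.3697e+11 = 7.397752e-13 /s
SA = lambda * N_A / M
SA = 7.397752e-13 * 6.022e23 / 26
SA = 1.7134e+10 Bq/g

1.7134e+10


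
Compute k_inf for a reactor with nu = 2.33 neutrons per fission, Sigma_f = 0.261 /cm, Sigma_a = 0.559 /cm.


k_inf = nu * Sigma_f / Sigma_a
k_inf = 2.33 * 0.261 / 0.559
k_inf = 1.0879

1.0879


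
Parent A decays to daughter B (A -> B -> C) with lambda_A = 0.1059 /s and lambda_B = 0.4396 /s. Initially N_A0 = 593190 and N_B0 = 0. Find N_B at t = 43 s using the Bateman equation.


N_B(t) = lambda_A * N_A0 / (lambda_B - lambda_A) * [exp(-lambda_A*t) - exp(-lambda_B*t)]
exp(-0.1059*43) = 0.01052818; exp(-0.4396*43) = 6.174734e-09
N_B = 0.1059 * 593190 / (0.4396 - 0.1059) * (0.01052818 - 6.174734e-09)
N_B = 1981.9

1981.9


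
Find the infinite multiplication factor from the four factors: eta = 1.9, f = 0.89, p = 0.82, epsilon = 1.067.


k_inf = eta * f * p * epsilon
k_inf = 1.9 * 0.89 * 0.82 * 1.067
k_inf = 1.4795

1.4795


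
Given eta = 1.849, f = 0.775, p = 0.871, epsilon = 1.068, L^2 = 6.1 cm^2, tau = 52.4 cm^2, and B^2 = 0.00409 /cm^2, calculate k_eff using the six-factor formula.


k_inf = eta*f*p*eps = 1.849*0.775*0.871*1.068 = 1.332993
P_TNL = 1/(1 + L^2*B^2) = 1/(1 + 6.1*0.00409) = 0.9756583
P_FNL = exp(-B^2*tau) = exp(-0.00409*52.4) = 0.8070933
k_eff = k_inf * P_TNL * P_FNL = 1.332993 * 0.9756583 * 0.8070933
k_eff = 1.0497

1.0497


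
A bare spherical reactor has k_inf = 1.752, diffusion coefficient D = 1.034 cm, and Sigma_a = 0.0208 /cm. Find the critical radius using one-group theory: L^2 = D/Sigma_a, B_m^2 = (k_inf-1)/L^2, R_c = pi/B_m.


L^2 = D / Sigma_a = 1.034 / 0.0208 = 49.71154 cm^2
B_m^2 = (k_inf - 1) / L^2 = (1.752 - 1) / 49.71154 = 0.01512727 /cm^2
For a bare sphere: B_g = pi/R, so R_c = pi / sqrt(B_m^2)
R_c = pi / sqrt(0.01512727) = 25.543 cm

25.543


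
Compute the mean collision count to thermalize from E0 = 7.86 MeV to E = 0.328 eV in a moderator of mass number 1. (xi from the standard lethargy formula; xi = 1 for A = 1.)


xi = 1 + (A-1)^2/(2A)*ln((A-1)/(A+1)) = 1 (for A = 1)
n = ln(E0/E) / xi
n = ln(7.86e6 / 0.328) / 1
n = ln(2.396341e+07) / 1 = 16.992

16.992


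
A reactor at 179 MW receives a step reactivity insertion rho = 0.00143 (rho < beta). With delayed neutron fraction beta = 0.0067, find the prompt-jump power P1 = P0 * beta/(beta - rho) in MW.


P1/P0 = beta / (beta - rho)
P1/P0 = 0.0067 / (0.0067 - 0.00143) = 1.271347
P1 = 179 * 1.271347 = 227.57 MW

227.57


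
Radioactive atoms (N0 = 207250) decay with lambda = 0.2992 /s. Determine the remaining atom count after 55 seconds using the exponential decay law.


N = N0 * exp(-lambda * t)
N = 207250 * exp(-0.2992 * 55)
N = 0.014782

0.014782


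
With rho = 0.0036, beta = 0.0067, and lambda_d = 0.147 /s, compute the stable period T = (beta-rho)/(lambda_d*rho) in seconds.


T = (beta - rho) / (lambda_d * rho)
T = (0.0067 - 0.0036) / (0.147 * 0.0036)
T = 5.8579 s

5.8579


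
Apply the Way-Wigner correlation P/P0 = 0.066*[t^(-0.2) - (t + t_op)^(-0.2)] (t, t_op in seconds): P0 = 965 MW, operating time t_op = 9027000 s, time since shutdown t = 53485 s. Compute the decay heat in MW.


P/P0 = 0.066 * [t^(-0.2) - (t + t_op)^(-0.2)]
P/P0 = 0.066 * [53485^(-0.2) - (53485 + 9027000)^(-0.2)]
P/P0 = 0.066 * [0.1133323 - 0.04058618] = 0.004801244
P = 965 * 0.004801244 = 4.6332 MW

4.6332


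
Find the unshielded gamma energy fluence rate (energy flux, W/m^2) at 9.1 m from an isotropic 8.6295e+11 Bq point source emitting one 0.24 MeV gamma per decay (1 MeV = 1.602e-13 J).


psi = A * E * 1.602e-13 / (4*pi*r^2)
psi = 8.6295e+11 * 0.24 * 1.602e-13 / (4*pi*9.1^2)
psi = 3.1884e-05 W/m^2

3.1884e-05


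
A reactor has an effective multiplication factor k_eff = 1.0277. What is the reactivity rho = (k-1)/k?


rho = (k_eff - 1) / k_eff
rho = (1.0277 - 1) / 1.0277
rho = 0.026953

0.026953


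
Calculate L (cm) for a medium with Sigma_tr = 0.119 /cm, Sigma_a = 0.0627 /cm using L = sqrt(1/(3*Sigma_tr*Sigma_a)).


D = 1 / (3 * Sigma_tr) = 1 / (3 * 0.119) = 2.801120 cm
L = sqrt(D / Sigma_a)
L = sqrt(2.801120 / 0.0627)
L = 6.6839 cm

6.6839


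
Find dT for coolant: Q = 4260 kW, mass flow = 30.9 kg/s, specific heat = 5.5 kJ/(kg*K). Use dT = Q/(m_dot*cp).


dT = Q / (m_dot * cp)
dT = 4260 / (30.9 * 5.5)
dT = 25.066 C

25.066


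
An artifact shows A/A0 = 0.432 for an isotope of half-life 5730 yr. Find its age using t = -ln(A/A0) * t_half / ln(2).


lambda = ln(2) / t_half = ln(2) / 5730 = 1.209681e-04 /yr
t = -ln(A/A0) / lambda
t = -ln(0.432) / 1.209681e-04
t = 6938.4 yr

6938.4


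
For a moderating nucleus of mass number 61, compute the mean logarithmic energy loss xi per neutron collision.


xi = 1 + (A-1)^2/(2A) * ln((A-1)/(A+1))
xi = 1 + (61-1)^2/(2*61) * ln((61-1)/(61 +1))
xi = 0.032431

0.032431


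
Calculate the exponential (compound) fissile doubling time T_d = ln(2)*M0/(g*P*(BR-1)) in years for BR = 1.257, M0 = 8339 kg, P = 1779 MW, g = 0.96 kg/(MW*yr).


Breeding gain G = BR - 1 = 1.257 - 1 = 0.257
Fissile production rate = g * P * G = 0.96 * 1779 * 0.257 = 438.91488 kg/yr
T_d = ln(2) * M0 / (g * P * G)
T_d = ln(2) * 8339 / 438.91488 = 13.169 yr

13.169


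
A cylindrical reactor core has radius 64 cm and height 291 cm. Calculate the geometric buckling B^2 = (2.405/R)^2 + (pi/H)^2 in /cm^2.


B^2 = (2.405/R)^2 + (pi/H)^2
B^2 = (2.405/64)^2 + (pi/291)^2
B^2 = 0.0015287 /cm^2

0.0015287


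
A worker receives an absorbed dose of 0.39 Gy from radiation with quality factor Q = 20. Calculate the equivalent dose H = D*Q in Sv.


H = D * Q
H = 0.39 * 20
H = 7.8000 Sv

7.8000


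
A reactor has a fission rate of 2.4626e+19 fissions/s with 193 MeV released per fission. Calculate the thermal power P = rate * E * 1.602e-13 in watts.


P = fission_rate * E_MeV * 1.602e-13
P = 2.4626e+19 * 193 * 1.602e-13
P = 7.6140e+08 W

7.6140e+08


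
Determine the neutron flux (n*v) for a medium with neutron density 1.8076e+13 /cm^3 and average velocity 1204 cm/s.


phi = n * v
phi = 1.8076e+13 * 1204
phi = 2.1764e+16 /cm^2/s

2.1764e+16


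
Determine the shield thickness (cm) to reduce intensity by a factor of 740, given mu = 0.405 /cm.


x = ln(factor) / mu
x = ln(740) / 0.405
x = 16.313 cm

16.313


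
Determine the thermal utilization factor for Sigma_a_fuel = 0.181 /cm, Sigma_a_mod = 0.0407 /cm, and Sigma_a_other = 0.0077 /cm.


f = Sigma_a_fuel / (Sigma_a_fuel + Sigma_a_mod + Sigma_a_other)
f = 0.181 / (0.181 + 0.0407 + 0.0077)
f = 0.78901

0.78901


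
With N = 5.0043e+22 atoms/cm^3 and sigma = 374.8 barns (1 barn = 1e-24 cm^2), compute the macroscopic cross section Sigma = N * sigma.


Sigma = N * sigma_barns * 1e-24
Sigma = 5.0043e+22 * 374.8 * 1e-24
Sigma = 18.756 /cm

18.756


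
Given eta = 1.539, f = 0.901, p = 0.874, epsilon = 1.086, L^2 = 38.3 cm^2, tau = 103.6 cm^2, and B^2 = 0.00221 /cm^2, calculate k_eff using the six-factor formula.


k_inf = eta*f*p*eps = 1.539*0.901*0.874*1.086 = 1.316148
P_TNL = 1/(1 + L^2*B^2) = 1/(1 + 38.3*0.00221) = 0.9219623
P_FNL = exp(-B^2*tau) = exp(-0.00221*103.6) = 0.7953635
k_eff = k_inf * P_TNL * P_FNL = 1.316148 * 0.9219623 * 0.7953635
k_eff = 0.96512

0.96512


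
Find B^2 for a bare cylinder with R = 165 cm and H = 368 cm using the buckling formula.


B^2 = (2.405/R)^2 + (pi/H)^2
B^2 = (2.405/165)^2 + (pi/368)^2
B^2 = 2.8533e-04 /cm^2

2.8533e-04


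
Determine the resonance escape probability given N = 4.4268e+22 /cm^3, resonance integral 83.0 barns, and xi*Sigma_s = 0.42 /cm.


p = exp(-N * I * 1e-24 / (xi*Sigma_s))
p = exp(-4.4268e+22 * 83.0 * 1e-24 / 0.42)
p = 1.5875e-04

1.5875e-04


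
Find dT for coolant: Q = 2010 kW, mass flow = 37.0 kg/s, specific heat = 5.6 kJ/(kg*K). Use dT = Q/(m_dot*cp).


dT = Q / (m_dot * cp)
dT = 2010 / (37.0 * 5.6)
dT = 9.7008 C

9.7008


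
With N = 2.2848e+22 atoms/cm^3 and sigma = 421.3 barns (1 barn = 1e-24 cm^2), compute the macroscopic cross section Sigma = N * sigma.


Sigma = N * sigma_barns * 1e-24
Sigma = 2.2848e+22 * 421.3 * 1e-24
Sigma = 9.6259 /cm

9.6259


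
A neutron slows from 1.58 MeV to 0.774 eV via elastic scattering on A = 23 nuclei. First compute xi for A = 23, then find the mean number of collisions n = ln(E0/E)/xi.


xi = 1 + (A-1)^2/(2A)*ln((A-1)/(A+1)) = 0.08448899 (for A = 23)
n = ln(E0/E) / xi
n = ln(1.58e6 / 0.774) / 0.08448899
n = ln(2.041344e+06) / 0.08448899 = 171.96

171.96


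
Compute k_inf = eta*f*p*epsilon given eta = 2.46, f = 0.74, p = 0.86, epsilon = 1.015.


k_inf = eta * f * p * epsilon
k_inf = 2.46 * 0.74 * 0.86 * 1.015
k_inf = 1.5890

1.5890


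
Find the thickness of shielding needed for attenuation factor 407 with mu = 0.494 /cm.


x = ln(factor) / mu
x = ln(407) / 0.494
x = 12.164 cm

12.164


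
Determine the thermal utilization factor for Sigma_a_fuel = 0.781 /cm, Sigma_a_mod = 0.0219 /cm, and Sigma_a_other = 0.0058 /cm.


f = Sigma_a_fuel / (Sigma_a_fuel + Sigma_a_mod + Sigma_a_other)
f = 0.781 / (0.781 + 0.0219 + 0.0058)
f = 0.96575

0.96575


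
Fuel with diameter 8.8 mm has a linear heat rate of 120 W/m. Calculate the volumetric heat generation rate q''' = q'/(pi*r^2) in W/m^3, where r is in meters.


r = D / 2 / 1000 = 8.8 / 2 / 1000 = 0.0044 m
q''' = q' / (pi * r^2)
q''' = 120 / (pi * 0.0044^2)
q''' = 1.9730e+06 W/m^3

1.9730e+06


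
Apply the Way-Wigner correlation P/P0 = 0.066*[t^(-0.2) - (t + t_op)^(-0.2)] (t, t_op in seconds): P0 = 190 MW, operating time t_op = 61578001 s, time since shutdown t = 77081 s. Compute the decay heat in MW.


P/P0 = 0.066 * [t^(-0.2) - (t + t_op)^(-0.2)]
P/P0 = 0.066 * [77081^(-0.2) - (77081 + 61578001)^(-0.2)]
P/P0 = 0.066 * [0.1053442 - 0.02766981] = 0.005126510
P = 190 * 0.005126510 = 0.97404 MW

0.97404


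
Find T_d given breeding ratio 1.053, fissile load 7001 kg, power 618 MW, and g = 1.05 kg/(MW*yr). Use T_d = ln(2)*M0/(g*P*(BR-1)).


Breeding gain G = BR - 1 = 1.053 - 1 = 0.053
Fissile production rate = g * P * G = 1.05 * 618 * 0.053 = 34.3917 kg/yr
T_d = ln(2) * M0 / (g * P * G)
T_d = ln(2) * 7001 / 34.3917 = 141.10 yr

141.10


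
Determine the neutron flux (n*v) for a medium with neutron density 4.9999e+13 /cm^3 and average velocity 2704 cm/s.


phi = n * v
phi = 4.9999e+13 * 2704
phi = 1.3520e+17 /cm^2/s

1.3520e+17


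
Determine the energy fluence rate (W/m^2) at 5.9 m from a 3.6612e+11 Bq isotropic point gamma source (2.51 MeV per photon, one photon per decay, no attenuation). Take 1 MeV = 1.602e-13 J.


psi = A * E * 1.602e-13 / (4*pi*r^2)
psi = 3.6612e+11 * 2.51 * 1.602e-13 / (4*pi*5.9^2)
psi = 3.3655e-04 W/m^2

3.3655e-04


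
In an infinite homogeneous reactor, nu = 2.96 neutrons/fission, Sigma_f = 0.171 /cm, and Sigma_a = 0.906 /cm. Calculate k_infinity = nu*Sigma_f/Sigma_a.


k_inf = nu * Sigma_f / Sigma_a
k_inf = 2.96 * 0.171 / 0.906
k_inf = 0.55868

0.55868


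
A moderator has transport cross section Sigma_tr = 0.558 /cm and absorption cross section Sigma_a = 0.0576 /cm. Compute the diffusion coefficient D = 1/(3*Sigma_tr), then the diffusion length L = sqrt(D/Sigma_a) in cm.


D = 1 / (3 * Sigma_tr) = 1 / (3 * 0.558) = 0.5973716 cm
L = sqrt(D / Sigma_a)
L = sqrt(0.5973716 / 0.0576)
L = 3.2204 cm

3.2204


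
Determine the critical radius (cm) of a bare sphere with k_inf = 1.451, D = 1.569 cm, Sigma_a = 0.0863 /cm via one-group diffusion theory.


L^2 = D / Sigma_a = 1.569 / 0.0863 = 18.18076 cm^2
B_m^2 = (k_inf - 1) / L^2 = (1.451 - 1) / 18.18076 = 0.02480644 /cm^2
For a bare sphere: B_g = pi/R, so R_c = pi / sqrt(B_m^2)
R_c = pi / sqrt(0.02480644) = 19.947 cm

19.947


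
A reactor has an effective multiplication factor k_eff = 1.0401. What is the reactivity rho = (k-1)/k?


rho = (k_eff - 1) / k_eff
rho = (1.0401 - 1) / 1.0401
rho = 0.038554

0.038554


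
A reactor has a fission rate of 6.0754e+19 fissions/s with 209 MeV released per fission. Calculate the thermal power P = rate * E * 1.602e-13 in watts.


P = fission_rate * E_MeV * 1.602e-13
P = 6.0754e+19 * 209 * 1.602e-13
P = 2.0342e+09 W

2.0342e+09


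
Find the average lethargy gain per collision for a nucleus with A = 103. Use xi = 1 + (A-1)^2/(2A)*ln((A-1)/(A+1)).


xi = 1 + (A-1)^2/(2A) * ln((A-1)/(A+1))
xi = 1 + (103-1)^2/(2*103) * ln((103-1)/(103 +1))
xi = 0.019292

0.019292


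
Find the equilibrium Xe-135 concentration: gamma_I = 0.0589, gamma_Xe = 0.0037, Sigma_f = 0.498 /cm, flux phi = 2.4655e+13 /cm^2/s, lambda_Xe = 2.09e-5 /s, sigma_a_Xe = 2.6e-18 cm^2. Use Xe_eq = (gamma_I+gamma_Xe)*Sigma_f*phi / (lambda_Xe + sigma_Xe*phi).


Xe_eq = (gamma_I + gamma_Xe) * Sigma_f * phi / (lambda_Xe + sigma_Xe * phi)
Numerator = (0.0589 + 0.0037) * 0.498 * 2.4655e+13 = 7.686147e+11
Denominator = 2.09e-5 + 2.6e-18 * 2.4655e+13 = 8.500300e-05
Xe_eq = 7.686147e+11 / 8.500300e-05 = 9.0422e+15 /cm^3

9.0422e+15


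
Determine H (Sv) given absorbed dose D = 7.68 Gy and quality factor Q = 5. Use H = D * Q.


H = D * Q
H = 7.68 * 5
H = 38.400 Sv

38.400


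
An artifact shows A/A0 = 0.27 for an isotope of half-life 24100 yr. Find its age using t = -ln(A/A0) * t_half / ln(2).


lambda = ln(2) / t_half = ln(2) / 24100 = 2.876129e-05 /yr
t = -ln(A/A0) / lambda
t = -ln(0.27) / 2.876129e-05
t = 45524 yr

45524


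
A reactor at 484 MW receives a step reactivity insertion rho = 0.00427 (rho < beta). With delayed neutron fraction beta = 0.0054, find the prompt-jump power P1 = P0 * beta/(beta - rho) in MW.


P1/P0 = beta / (beta - rho)
P1/P0 = 0.0054 / (0.0054 - 0.00427) = 4.778761
P1 = 484 * 4.778761 = 2312.9 MW

2312.9


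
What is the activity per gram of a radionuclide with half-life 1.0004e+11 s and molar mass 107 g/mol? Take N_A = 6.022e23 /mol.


lambda = ln(2) / t_half = ln(2) / 1.0004e+11 = 6.928700e-12 /s
SA = lambda * N_A / M
SA = 6.928700e-12 * 6.022e23 / 107
SA = 3.8995e+10 Bq/g

3.8995e+10


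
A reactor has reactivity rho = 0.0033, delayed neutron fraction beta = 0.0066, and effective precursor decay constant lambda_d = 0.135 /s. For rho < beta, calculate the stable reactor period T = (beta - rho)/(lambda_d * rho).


T = (beta - rho) / (lambda_d * rho)
T = (0.0066 - 0.0033) / (0.135 * 0.0033)
T = 7.4074 s

7.4074


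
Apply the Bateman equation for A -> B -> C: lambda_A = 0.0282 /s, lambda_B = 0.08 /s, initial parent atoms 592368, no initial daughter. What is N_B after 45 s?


N_B(t) = lambda_A * N_A0 / (lambda_B - lambda_A) * [exp(-lambda_A*t) - exp(-lambda_B*t)]
exp(-0.0282*45) = 0.2811126; exp(-0.08*45) = 0.02732372
N_B = 0.0282 * 592368 / (0.08 - 0.0282) * (0.2811126 - 0.02732372)
N_B = 81843

81843


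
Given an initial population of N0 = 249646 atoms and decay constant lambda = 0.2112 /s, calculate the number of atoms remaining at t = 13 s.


N = N0 * exp(-lambda * t)
N = 249646 * exp(-0.2112 * 13)
N = 16030

16030


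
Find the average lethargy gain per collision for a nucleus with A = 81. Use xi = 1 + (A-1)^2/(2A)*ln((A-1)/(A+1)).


xi = 1 + (A-1)^2/(2A) * ln((A-1)/(A+1))
xi = 1 + (81-1)^2/(2*81) * ln((81-1)/(81 +1))
xi = 0.024489

0.024489


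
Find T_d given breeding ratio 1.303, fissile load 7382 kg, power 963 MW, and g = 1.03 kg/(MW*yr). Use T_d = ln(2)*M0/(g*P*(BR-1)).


Breeding gain G = BR - 1 = 1.303 - 1 = 0.303
Fissile production rate = g * P * G = 1.03 * 963 * 0.303 = 300.54267 kg/yr
T_d = ln(2) * M0 / (g * P * G)
T_d = ln(2) * 7382 / 300.54267 = 17.025 yr

17.025


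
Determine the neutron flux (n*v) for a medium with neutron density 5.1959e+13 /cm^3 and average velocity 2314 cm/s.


phi = n * v
phi = 5.1959e+13 * 2314
phi = 1.2023e+17 /cm^2/s

1.2023e+17


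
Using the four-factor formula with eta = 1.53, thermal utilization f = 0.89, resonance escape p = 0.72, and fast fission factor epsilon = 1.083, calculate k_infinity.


k_inf = eta * f * p * epsilon
k_inf = 1.53 * 0.89 * 0.72 * 1.083
k_inf = 1.0618

1.0618


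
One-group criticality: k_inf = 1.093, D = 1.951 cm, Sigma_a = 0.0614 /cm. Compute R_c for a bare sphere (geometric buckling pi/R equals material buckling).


L^2 = D / Sigma_a = 1.951 / 0.0614 = 31.77524 cm^2
B_m^2 = (k_inf - 1) / L^2 = (1.093 - 1) / 31.77524 = 0.002926807 /cm^2
For a bare sphere: B_g = pi/R, so R_c = pi / sqrt(B_m^2)
R_c = pi / sqrt(0.002926807) = 58.070 cm

58.070


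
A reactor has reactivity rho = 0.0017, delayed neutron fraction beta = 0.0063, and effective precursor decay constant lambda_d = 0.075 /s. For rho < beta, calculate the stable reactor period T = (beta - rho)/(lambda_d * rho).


T = (beta - rho) / (lambda_d * rho)
T = (0.0063 - 0.0017) / (0.075 * 0.0017)
T = 36.078 s

36.078


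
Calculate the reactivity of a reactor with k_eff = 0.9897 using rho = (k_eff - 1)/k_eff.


rho = (k_eff - 1) / k_eff
rho = (0.9897 - 1) / 0.9897
rho = -0.010407

-0.010407


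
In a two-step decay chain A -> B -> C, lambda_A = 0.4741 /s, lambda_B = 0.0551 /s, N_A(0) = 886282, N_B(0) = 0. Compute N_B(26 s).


N_B(t) = lambda_A * N_A0 / (lambda_B - lambda_A) * [exp(-lambda_A*t) - exp(-lambda_B*t)]
exp(-0.4741*26) = 4.432264e-06; exp(-0.0551*26) = 0.2386875
N_B = 0.4741 * 886282 / (0.0551 - 0.4741) * (4.432264e-06 - 0.2386875)
N_B = 239359

239359


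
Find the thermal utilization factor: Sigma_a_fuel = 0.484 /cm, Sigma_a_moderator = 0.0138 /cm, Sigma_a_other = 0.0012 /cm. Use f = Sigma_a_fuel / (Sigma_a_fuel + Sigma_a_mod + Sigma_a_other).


f = Sigma_a_fuel / (Sigma_a_fuel + Sigma_a_mod + Sigma_a_other)
f = 0.484 / (0.484 + 0.0138 + 0.0012)
f = 0.96994

0.96994


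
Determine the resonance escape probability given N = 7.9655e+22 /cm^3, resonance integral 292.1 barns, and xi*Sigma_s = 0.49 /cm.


p = exp(-N * I * 1e-24 / (xi*Sigma_s))
p = exp(-7.9655e+22 * 292.1 * 1e-24 / 0.49)
p = 2.3873e-21

2.3873e-21


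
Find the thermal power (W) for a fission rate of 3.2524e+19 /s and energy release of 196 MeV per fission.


P = fission_rate * E_MeV * 1.602e-13
P = 3.2524e+19 * 196 * 1.602e-13
P = 1.0212e+09 W

1.0212e+09


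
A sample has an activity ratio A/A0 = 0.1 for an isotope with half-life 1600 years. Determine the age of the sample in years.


lambda = ln(2) / t_half = ln(2) / 1600 = 4.332170e-04 /yr
t = -ln(A/A0) / lambda
t = -ln(0.1) / 4.332170e-04
t = 5315.1 yr

5315.1


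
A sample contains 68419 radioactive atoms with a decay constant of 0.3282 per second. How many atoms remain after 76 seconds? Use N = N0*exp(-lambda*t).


N = N0 * exp(-lambda * t)
N = 68419 * exp(-0.3282 * 76)
N = 1.0057e-06

1.0057e-06


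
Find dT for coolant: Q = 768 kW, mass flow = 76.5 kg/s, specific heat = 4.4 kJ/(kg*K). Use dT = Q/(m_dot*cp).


dT = Q / (m_dot * cp)
dT = 768 / (76.5 * 4.4)
dT = 2.2816 C

2.2816


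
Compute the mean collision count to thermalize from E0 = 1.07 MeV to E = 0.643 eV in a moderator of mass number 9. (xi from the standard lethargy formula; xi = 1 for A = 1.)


xi = 1 + (A-1)^2/(2A)*ln((A-1)/(A+1)) = 0.2066007 (for A = 9)
n = ln(E0/E) / xi
n = ln(1.07e6 / 0.643) / 0.2066007
n = ln(1.664075e+06) / 0.2066007 = 69.336

69.336


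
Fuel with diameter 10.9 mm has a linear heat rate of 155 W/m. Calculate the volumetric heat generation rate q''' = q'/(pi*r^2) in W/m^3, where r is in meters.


r = D / 2 / 1000 = 10.9 / 2 / 1000 = 0.00545 m
q''' = q' / (pi * r^2)
q''' = 155 / (pi * 0.00545^2)
q''' = 1.6611e+06 W/m^3

1.6611e+06


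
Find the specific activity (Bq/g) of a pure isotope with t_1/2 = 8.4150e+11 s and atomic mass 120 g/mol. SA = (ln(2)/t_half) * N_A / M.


lambda = ln(2) / t_half = ln(2) / 8.4150e+11 = 8.237043e-13 /s
SA = lambda * N_A / M
SA = 8.237043e-13 * 6.022e23 / 120
SA = 4.1336e+09 Bq/g

4.1336e+09


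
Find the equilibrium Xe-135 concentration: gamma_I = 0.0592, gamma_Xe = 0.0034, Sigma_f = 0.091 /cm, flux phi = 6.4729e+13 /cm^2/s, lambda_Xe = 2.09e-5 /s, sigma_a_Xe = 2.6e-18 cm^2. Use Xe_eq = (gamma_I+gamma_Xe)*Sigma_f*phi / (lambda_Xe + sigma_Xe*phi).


Xe_eq = (gamma_I + gamma_Xe) * Sigma_f * phi / (lambda_Xe + sigma_Xe * phi)
Numerator = (0.0592 + 0.0034) * 0.091 * 6.4729e+13 = 3.687352e+11
Denominator = 2.09e-5 + 2.6e-18 * 6.4729e+13 = 1.891954e-04
Xe_eq = 3.687352e+11 / 1.891954e-04 = 1.9490e+15 /cm^3

1.9490e+15


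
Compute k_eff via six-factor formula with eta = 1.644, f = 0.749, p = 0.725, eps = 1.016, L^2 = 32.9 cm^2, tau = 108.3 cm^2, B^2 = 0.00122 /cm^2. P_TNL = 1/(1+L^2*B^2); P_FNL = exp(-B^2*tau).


k_inf = eta*f*p*eps = 1.644*0.749*0.725*1.016 = 0.9070168
P_TNL = 1/(1 + L^2*B^2) = 1/(1 + 32.9*0.00122) = 0.9614109
P_FNL = exp(-B^2*tau) = exp(-0.00122*108.3) = 0.8762306
k_eff = k_inf * P_TNL * P_FNL = 0.9070168 * 0.9614109 * 0.8762306
k_eff = 0.76409

0.76409


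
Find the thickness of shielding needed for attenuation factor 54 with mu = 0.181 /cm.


x = ln(factor) / mu
x = ln(54) / 0.181
x = 22.039 cm

22.039


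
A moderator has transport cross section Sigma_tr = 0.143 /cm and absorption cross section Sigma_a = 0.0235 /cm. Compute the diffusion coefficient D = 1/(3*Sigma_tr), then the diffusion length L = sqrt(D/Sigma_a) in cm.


D = 1 / (3 * Sigma_tr) = 1 / (3 * 0.143) = 2.331002 cm
L = sqrt(D / Sigma_a)
L = sqrt(2.331002 / 0.0235)
L = 9.9595 cm

9.9595


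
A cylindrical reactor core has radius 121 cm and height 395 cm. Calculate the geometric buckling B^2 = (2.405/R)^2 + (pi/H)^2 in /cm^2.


B^2 = (2.405/R)^2 + (pi/H)^2
B^2 = (2.405/121)^2 + (pi/395)^2
B^2 = 4.5831e-04 /cm^2

4.5831e-04


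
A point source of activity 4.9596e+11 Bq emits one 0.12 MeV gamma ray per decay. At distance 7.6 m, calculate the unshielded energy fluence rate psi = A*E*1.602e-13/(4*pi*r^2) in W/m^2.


psi = A * E * 1.602e-13 / (4*pi*r^2)
psi = 4.9596e+11 * 0.12 * 1.602e-13 / (4*pi*7.6^2)
psi = 1.3136e-05 W/m^2

1.3136e-05


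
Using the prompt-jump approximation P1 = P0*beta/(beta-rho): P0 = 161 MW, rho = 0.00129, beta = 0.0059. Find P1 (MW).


P1/P0 = beta / (beta - rho)
P1/P0 = 0.0059 / (0.0059 - 0.00129) = 1.279826
P1 = 161 * 1.279826 = 206.05 MW

206.05


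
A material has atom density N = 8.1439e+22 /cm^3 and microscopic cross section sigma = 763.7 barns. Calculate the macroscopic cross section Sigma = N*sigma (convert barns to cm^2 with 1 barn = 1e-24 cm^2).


Sigma = N * sigma_barns * 1e-24
Sigma = 8.1439e+22 * 763.7 * 1e-24
Sigma = 62.195 /cm

62.195
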